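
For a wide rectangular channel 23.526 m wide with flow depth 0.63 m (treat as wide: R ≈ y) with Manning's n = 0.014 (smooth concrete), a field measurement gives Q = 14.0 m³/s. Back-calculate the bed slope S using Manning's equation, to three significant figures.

A = b·y = 23.526 × 0.63 = 14.82 m²
Wide channel: R ≈ y = 0.63 m
S = (Q·n / (1·A·R^(2/3)))² = (14.0×0.014 / (1×14.82×0.7349))² = 0.0003238

0.000324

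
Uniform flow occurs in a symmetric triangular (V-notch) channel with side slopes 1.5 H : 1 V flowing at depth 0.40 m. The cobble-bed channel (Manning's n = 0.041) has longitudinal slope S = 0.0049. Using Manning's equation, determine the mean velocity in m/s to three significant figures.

A = z·y² = 1.5×0.40² = 0.2400 m²
P = 2y√(1+z²) = 2×0.40×√(1+1.5²) = 1.442 m
R = A/P = 0.2400/1.442 = 0.1664 m
Q = (1/n)·A·R^(2/3)·S^(1/2) = (1/0.041) × 0.2400 × 0.1664^(2/3) × 0.0049^(1/2) = 0.1240 m³/s
V = Q/A = 0.1240/0.2400 = 0.5165 m/s

0.517 m/s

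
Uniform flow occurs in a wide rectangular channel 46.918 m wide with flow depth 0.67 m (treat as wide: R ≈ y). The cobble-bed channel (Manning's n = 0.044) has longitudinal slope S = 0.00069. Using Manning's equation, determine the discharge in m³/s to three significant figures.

A = b·y = 46.918 × 0.67 = 31.44 m²
Wide channel: R ≈ y = 0.67 m
Q = (1/n)·A·R^(2/3)·S^(1/2) = (1/0.044) × 31.44 × 0.6700^(2/3) × 0.00069^(1/2) = 14.37 m³/s

14.4 m³/s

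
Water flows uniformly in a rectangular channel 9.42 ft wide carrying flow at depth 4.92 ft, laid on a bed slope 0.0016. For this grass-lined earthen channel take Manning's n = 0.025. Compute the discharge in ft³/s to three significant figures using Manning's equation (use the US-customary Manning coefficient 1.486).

A = b·y = 9.42 × 4.92 = 46.35 ft²
P = b + 2y = 9.42 + 2×4.92 = 19.26 ft
R = A/P = 46.35/19.26 = 2.406 ft
Q = (1.486/n)·A·R^(2/3)·S^(1/2) = (1.486/0.025) × 46.35 × 2.406^(2/3) × 0.0016^(1/2) = 197.9 ft³/s

198 ft³/s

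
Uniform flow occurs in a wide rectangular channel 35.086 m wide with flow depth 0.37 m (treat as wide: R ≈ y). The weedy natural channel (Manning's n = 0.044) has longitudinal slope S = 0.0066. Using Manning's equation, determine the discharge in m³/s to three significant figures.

A = b·y = 35.086 × 0.37 = 12.98 m²
Wide channel: R ≈ y = 0.37 m
Q = (1/n)·A·R^(2/3)·S^(1/2) = (1/0.044) × 12.98 × 0.3700^(2/3) × 0.0066^(1/2) = 12.35 m³/s

12.4 m³/s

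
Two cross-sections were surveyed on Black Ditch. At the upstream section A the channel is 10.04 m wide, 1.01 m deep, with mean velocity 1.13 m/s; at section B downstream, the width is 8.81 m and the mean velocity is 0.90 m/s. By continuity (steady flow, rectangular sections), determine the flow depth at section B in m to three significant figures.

Q = A₁V₁ = (10.04×1.01) × 1.13 = 11.46 m³/s
d₂ = Q/(b₂ V₂) = 11.46/(8.81×0.90) = 1.445 m

1.45 m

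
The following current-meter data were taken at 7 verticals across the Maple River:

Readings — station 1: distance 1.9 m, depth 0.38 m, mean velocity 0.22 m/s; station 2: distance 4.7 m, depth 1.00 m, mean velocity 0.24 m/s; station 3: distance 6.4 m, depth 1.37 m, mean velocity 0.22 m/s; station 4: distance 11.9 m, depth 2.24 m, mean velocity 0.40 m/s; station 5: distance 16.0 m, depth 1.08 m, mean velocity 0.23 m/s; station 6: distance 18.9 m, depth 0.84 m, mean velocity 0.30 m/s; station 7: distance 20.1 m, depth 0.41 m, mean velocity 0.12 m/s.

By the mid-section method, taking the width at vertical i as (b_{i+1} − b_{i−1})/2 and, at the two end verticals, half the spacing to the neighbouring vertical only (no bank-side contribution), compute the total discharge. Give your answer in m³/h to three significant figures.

w_1 = (4.7 − 1.9)/2 = 1.4 m; q_1 = 0.22 × 0.38 × 1.4 = 0.1170 m³/s
w_2 = (6.4 − 1.9)/2 = 2.25 m; q_2 = 0.24 × 1.00 × 2.25 = 0.5400 m³/s
w_3 = (11.9 − 4.7)/2 = 3.6 m; q_3 = 0.22 × 1.37 × 3.6 = 1.085 m³/s
w_4 = (16.0 − 6.4)/2 = 4.8 m; q_4 = 0.40 × 2.24 × 4.8 = 4.301 m³/s
w_5 = (18.9 − 11.9)/2 = 3.5 m; q_5 = 0.23 × 1.08 × 3.5 = 0.8694 m³/s
w_6 = (20.1 − 16.0)/2 = 2.05 m; q_6 = 0.30 × 0.84 × 2.05 = 0.5166 m³/s
w_7 = (20.1 − 18.9)/2 = 0.6 m; q_7 = 0.12 × 0.41 × 0.6 = 0.02952 m³/s
Q = Σ qᵢ = 7.458 m³/s
= 7.458 × 3600 = 26850 m³/h

26900 m³/h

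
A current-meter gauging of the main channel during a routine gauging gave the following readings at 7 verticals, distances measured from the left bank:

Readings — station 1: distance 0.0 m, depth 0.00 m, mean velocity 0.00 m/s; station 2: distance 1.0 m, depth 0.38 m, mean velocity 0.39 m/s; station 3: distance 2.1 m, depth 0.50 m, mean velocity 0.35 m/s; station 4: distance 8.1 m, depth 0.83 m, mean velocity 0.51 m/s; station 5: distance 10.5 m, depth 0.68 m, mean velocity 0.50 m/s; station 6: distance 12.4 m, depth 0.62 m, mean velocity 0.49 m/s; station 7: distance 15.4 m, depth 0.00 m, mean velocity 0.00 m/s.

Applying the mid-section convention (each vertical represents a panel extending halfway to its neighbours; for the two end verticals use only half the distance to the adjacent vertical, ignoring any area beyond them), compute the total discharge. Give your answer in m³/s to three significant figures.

w_2 = (2.1 − 0.0)/2 = 1.05 m; q_2 = 0.39 × 0.38 × 1.05 = 0.1556 m³/s
w_3 = (8.1 − 1.0)/2 = 3.55 m; q_3 = 0.35 × 0.50 × 3.55 = 0.6213 m³/s
w_4 = (10.5 − 2.1)/2 = 4.2 m; q_4 = 0.51 × 0.83 × 4.2 = 1.778 m³/s
w_5 = (12.4 − 8.1)/2 = 2.15 m; q_5 = 0.50 × 0.68 × 2.15 = 0.7310 m³/s
w_6 = (15.4 − 10.5)/2 = 2.45 m; q_6 = 0.49 × 0.62 × 2.45 = 0.7443 m³/s
Stations 1, 7 contribute zero (depth or velocity is 0).
Q = Σ qᵢ = 4.030 m³/s

4.03 m³/s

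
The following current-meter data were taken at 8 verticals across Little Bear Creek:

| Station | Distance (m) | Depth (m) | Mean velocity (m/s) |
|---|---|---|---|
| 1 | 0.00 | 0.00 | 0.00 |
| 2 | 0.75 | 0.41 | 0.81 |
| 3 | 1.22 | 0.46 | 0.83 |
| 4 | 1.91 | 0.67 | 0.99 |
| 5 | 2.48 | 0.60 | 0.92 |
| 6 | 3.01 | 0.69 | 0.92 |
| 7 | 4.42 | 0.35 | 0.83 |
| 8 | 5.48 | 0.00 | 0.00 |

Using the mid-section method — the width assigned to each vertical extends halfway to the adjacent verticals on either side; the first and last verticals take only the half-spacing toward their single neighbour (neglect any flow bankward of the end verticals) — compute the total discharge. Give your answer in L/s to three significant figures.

w_2 = (1.22 − 0.00)/2 = 0.61 m; q_2 = 0.81 × 0.41 × 0.61 = 0.2026 m³/s
w_3 = (1.91 − 0.75)/2 = 0.58 m; q_3 = 0.83 × 0.46 × 0.58 = 0.2214 m³/s
w_4 = (2.48 − 1.22)/2 = 0.63 m; q_4 = 0.99 × 0.67 × 0.63 = 0.4179 m³/s
w_5 = (3.01 − 1.91)/2 = 0.55 m; q_5 = 0.92 × 0.60 × 0.55 = 0.3036 m³/s
w_6 = (4.42 − 2.48)/2 = 0.97 m; q_6 = 0.92 × 0.69 × 0.97 = 0.6158 m³/s
w_7 = (5.48 − 3.01)/2 = 1.235 m; q_7 = 0.83 × 0.35 × 1.235 = 0.3588 m³/s
Stations 1, 8 contribute zero (depth or velocity is 0).
Q = Σ qᵢ = 2.120 m³/s
= 2.120 × 1000 = 2120 L/s

2120 L/s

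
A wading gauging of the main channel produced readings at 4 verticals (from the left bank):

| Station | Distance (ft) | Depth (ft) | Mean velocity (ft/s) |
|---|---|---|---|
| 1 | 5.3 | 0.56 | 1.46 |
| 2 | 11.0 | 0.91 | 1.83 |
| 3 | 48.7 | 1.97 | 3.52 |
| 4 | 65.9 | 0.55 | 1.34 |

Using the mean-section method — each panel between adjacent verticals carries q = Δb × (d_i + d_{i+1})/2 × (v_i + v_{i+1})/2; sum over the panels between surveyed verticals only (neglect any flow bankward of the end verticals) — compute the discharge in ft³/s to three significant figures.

Panel 1-2: Δb = 5.7 ft, d̄ = (0.56+0.91)/2 = 0.735, v̄ = (1.46+1.83)/2 = 1.645 → q = 5.7×0.735×1.645 = 6.892 ft³/s
Panel 2-3: Δb = 37.7 ft, d̄ = (0.91+1.97)/2 = 1.44, v̄ = (1.83+3.52)/2 = 2.675 → q = 37.7×1.44×2.675 = 145.2 ft³/s
Panel 3-4: Δb = 17.2 ft, d̄ = (1.97+0.55)/2 = 1.26, v̄ = (3.52+1.34)/2 = 2.43 → q = 17.2×1.26×2.43 = 52.66 ft³/s
Q = Σ q = 204.8 ft³/s

205 ft³/s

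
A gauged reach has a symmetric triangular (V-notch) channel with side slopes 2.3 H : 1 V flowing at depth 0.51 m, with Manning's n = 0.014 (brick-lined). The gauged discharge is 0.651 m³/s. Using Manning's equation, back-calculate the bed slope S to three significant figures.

0.00161

A = z·y² = 2.3×0.51² = 0.5982 m²
P = 2y√(1+z²) = 2×0.51×√(1+2.3²) = 2.558 m
R = A/P = 0.5982/2.558 = 0.2339 m
S = (Q·n / (1·A·R^(2/3)))² = (0.651×0.014 / (1×0.5982×0.3796))² = 0.001611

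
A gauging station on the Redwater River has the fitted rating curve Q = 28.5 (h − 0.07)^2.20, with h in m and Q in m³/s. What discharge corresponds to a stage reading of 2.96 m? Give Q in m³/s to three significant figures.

Q = 28.5 × (2.96 − 0.07)^2.20 = 28.5 × 2.89^2.20 = 294.3 m³/s

294 m³/s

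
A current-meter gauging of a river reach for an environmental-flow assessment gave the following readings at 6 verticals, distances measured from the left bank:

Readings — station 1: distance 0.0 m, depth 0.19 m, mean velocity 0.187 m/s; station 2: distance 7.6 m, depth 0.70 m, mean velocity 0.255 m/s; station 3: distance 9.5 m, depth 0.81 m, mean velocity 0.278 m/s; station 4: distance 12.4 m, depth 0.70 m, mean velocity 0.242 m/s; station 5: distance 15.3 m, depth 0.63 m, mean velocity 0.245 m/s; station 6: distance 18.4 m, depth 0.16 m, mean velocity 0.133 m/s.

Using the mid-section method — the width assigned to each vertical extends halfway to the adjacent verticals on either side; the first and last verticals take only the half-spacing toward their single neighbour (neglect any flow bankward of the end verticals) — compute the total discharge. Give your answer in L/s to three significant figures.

w_1 = (7.6 − 0.0)/2 = 3.8 m; q_1 = 0.187 × 0.19 × 3.8 = 0.1350 m³/s
w_2 = (9.5 − 0.0)/2 = 4.75 m; q_2 = 0.255 × 0.70 × 4.75 = 0.8479 m³/s
w_3 = (12.4 − 7.6)/2 = 2.4 m; q_3 = 0.278 × 0.81 × 2.4 = 0.5404 m³/s
w_4 = (15.3 − 9.5)/2 = 2.9 m; q_4 = 0.242 × 0.70 × 2.9 = 0.4913 m³/s
w_5 = (18.4 − 12.4)/2 = 3 m; q_5 = 0.245 × 0.63 × 3 = 0.4631 m³/s
w_6 = (18.4 − 15.3)/2 = 1.55 m; q_6 = 0.133 × 0.16 × 1.55 = 0.03298 m³/s
Q = Σ qᵢ = 2.511 m³/s
= 2.511 × 1000 = 2511 L/s

2510 L/s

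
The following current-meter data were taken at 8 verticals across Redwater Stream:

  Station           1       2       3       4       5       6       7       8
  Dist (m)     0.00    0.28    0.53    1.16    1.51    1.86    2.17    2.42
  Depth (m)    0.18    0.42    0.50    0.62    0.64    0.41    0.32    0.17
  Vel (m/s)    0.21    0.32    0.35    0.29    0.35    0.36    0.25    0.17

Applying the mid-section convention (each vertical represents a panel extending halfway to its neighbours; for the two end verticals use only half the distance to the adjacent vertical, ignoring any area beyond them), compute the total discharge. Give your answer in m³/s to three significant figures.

0.359 m³/s

w_1 = (0.28 − 0.00)/2 = 0.14 m; q_1 = 0.21 × 0.18 × 0.14 = 0.005292 m³/s
w_2 = (0.53 − 0.00)/2 = 0.265 m; q_2 = 0.32 × 0.42 × 0.265 = 0.03562 m³/s
w_3 = (1.16 − 0.28)/2 = 0.44 m; q_3 = 0.35 × 0.50 × 0.44 = 0.07700 m³/s
w_4 = (1.51 − 0.53)/2 = 0.49 m; q_4 = 0.29 × 0.62 × 0.49 = 0.08810 m³/s
w_5 = (1.86 − 1.16)/2 = 0.35 m; q_5 = 0.35 × 0.64 × 0.35 = 0.07840 m³/s
w_6 = (2.17 − 1.51)/2 = 0.33 m; q_6 = 0.36 × 0.41 × 0.33 = 0.04871 m³/s
w_7 = (2.42 − 1.86)/2 = 0.28 m; q_7 = 0.25 × 0.32 × 0.28 = 0.02240 m³/s
w_8 = (2.42 − 2.17)/2 = 0.125 m; q_8 = 0.17 × 0.17 × 0.125 = 0.003613 m³/s
Q = Σ qᵢ = 0.3591 m³/s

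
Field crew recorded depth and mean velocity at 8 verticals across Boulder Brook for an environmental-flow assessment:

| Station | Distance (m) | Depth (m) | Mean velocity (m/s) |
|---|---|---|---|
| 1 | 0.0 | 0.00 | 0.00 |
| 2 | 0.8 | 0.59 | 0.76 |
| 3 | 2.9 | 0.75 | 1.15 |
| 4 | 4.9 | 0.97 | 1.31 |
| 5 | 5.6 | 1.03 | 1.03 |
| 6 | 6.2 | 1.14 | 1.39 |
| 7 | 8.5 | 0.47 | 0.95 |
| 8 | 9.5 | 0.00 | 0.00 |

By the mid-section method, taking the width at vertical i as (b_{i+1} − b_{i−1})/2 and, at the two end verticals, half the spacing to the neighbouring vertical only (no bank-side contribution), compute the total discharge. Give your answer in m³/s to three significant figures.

7.86 m³/s

w_2 = (2.9 − 0.0)/2 = 1.45 m; q_2 = 0.76 × 0.59 × 1.45 = 0.6502 m³/s
w_3 = (4.9 − 0.8)/2 = 2.05 m; q_3 = 1.15 × 0.75 × 2.05 = 1.768 m³/s
w_4 = (5.6 − 2.9)/2 = 1.35 m; q_4 = 1.31 × 0.97 × 1.35 = 1.715 m³/s
w_5 = (6.2 − 4.9)/2 = 0.65 m; q_5 = 1.03 × 1.03 × 0.65 = 0.6896 m³/s
w_6 = (8.5 − 5.6)/2 = 1.45 m; q_6 = 1.39 × 1.14 × 1.45 = 2.298 m³/s
w_7 = (9.5 − 6.2)/2 = 1.65 m; q_7 = 0.95 × 0.47 × 1.65 = 0.7367 m³/s
Stations 1, 8 contribute zero (depth or velocity is 0).
Q = Σ qᵢ = 7.858 m³/s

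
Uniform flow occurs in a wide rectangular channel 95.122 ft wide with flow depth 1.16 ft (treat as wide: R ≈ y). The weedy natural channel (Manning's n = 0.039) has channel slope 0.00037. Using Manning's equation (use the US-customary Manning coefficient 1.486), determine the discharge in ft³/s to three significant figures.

89.3 ft³/s

A = b·y = 95.122 × 1.16 = 110.3 ft²
Wide channel: R ≈ y = 1.16 ft
Q = (1.486/n)·A·R^(2/3)·S^(1/2) = (1.486/0.039) × 110.3 × 1.160^(2/3) × 0.00037^(1/2) = 89.28 ft³/s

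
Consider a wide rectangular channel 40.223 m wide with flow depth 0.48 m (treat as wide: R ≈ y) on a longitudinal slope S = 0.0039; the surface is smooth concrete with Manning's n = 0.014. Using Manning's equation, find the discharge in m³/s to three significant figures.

A = b·y = 40.223 × 0.48 = 19.31 m²
Wide channel: R ≈ y = 0.48 m
Q = (1/n)·A·R^(2/3)·S^(1/2) = (1/0.014) × 19.31 × 0.4800^(2/3) × 0.0039^(1/2) = 52.80 m³/s

52.8 m³/s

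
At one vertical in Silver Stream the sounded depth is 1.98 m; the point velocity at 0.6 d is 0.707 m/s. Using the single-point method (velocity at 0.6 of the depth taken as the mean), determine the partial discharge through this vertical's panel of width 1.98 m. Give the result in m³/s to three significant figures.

v̄ = v₀.₆ = 0.707 m/s
q = v̄ × d × w = 0.7070 × 1.98 × 1.98 = 2.772 m³/s

2.77 m³/s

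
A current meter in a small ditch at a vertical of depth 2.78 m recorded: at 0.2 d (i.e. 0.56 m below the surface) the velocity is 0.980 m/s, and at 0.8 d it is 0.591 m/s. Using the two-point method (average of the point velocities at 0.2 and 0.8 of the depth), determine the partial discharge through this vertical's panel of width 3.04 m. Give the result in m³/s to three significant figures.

v̄ = (0.980 + 0.591) / 2 = 0.7855 m/s
q = v̄ × d × w = 0.7855 × 2.78 × 3.04 = 6.638 m³/s

6.64 m³/s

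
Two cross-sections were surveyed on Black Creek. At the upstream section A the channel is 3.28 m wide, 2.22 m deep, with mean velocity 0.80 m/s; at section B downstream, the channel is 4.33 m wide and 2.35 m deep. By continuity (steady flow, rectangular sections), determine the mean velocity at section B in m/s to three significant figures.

0.572 m/s

Q = A₁V₁ = (3.28×2.22) × 0.80 = 5.825 m³/s
A₂ = 4.33 × 2.35 = 10.18 m²
V₂ = Q/A₂ = 5.825/10.18 = 0.5725 m/s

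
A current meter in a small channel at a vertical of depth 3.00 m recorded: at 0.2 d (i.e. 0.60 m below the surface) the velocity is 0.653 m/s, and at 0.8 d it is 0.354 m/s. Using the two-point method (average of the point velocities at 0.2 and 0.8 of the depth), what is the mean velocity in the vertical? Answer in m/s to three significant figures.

0.504 m/s

v̄ = (0.653 + 0.354) / 2 = 0.5035 m/s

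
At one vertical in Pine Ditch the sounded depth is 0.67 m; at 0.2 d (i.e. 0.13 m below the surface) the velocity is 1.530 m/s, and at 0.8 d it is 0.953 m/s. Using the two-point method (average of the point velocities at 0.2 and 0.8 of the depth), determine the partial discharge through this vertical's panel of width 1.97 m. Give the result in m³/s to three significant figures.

v̄ = (1.530 + 0.953) / 2 = 1.242 m/s
q = v̄ × d × w = 1.242 × 0.67 × 1.97 = 1.639 m³/s

1.64 m³/s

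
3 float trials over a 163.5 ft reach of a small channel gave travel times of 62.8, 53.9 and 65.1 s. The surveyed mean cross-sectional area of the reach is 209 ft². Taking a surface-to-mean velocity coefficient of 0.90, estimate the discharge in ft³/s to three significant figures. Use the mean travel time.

t̄ = (62.8 + 53.9 + 65.1) / 3 = 60.6 s
v_surface = L / t̄ = 163.5 / 60.6 = 2.698 ft/s
v_mean = 0.90 × 2.698 = 2.428 ft/s
Q = A × v_mean = 209 × 2.428 = 507.5 ft³/s

507 ft³/s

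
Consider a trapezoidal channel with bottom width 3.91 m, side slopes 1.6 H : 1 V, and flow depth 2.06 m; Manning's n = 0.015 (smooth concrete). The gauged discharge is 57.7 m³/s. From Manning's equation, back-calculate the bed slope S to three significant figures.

A = (b + z·y)·y = (3.91 + 1.6×2.06)×2.06 = 14.84 m²
P = b + 2y√(1+z²) = 3.91 + 2×2.06×√(1+1.6²) = 11.68 m
R = A/P = 14.84/11.68 = 1.271 m
S = (Q·n / (1·A·R^(2/3)))² = (57.7×0.015 / (1×14.84×1.173))² = 0.002470

0.00247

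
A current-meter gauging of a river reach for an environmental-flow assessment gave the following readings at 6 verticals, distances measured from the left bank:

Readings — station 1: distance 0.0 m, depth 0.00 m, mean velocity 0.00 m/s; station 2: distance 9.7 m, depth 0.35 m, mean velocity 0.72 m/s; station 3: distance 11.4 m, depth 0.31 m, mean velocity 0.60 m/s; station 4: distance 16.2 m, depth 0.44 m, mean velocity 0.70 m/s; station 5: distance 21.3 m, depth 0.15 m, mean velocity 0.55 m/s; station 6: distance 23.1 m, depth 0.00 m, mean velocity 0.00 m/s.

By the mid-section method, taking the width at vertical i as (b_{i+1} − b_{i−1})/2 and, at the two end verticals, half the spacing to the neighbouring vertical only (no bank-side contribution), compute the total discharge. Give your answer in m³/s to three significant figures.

w_2 = (11.4 − 0.0)/2 = 5.7 m; q_2 = 0.72 × 0.35 × 5.7 = 1.436 m³/s
w_3 = (16.2 − 9.7)/2 = 3.25 m; q_3 = 0.60 × 0.31 × 3.25 = 0.6045 m³/s
w_4 = (21.3 − 11.4)/2 = 4.95 m; q_4 = 0.70 × 0.44 × 4.95 = 1.525 m³/s
w_5 = (23.1 − 16.2)/2 = 3.45 m; q_5 = 0.55 × 0.15 × 3.45 = 0.2846 m³/s
Stations 1, 6 contribute zero (depth or velocity is 0).
Q = Σ qᵢ = 3.850 m³/s

3.85 m³/s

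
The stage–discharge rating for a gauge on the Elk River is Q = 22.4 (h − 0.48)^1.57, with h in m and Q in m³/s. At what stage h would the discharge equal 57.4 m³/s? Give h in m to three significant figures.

2.30 m

h − h₀ = (Q/C)^(1/b) = (57.4/22.4)^(1/1.57) = 1.821 m
h = 0.48 + 1.821 = 2.301 m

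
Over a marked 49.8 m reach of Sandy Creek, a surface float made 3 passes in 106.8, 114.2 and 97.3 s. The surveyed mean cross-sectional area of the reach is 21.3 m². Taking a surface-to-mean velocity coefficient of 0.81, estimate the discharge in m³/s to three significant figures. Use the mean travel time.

8.10 m³/s

t̄ = (106.8 + 114.2 + 97.3) / 3 = 106.1 s
v_surface = L / t̄ = 49.8 / 106.1 = 0.4694 m/s
v_mean = 0.81 × 0.4694 = 0.3802 m/s
Q = A × v_mean = 21.3 × 0.3802 = 8.098 m³/s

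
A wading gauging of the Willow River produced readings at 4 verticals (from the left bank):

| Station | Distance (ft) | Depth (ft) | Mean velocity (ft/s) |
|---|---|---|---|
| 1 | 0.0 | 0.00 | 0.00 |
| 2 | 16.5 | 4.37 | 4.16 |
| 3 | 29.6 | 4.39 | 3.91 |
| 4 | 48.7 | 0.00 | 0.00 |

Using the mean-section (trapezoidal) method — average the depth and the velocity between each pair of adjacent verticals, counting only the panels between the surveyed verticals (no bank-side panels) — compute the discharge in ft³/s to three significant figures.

Panel 1-2: Δb = 16.5 ft, d̄ = (0.00+4.37)/2 = 2.185, v̄ = (0.00+4.16)/2 = 2.08 → q = 16.5×2.185×2.08 = 74.99 ft³/s
Panel 2-3: Δb = 13.1 ft, d̄ = (4.37+4.39)/2 = 4.38, v̄ = (4.16+3.91)/2 = 4.035 → q = 13.1×4.38×4.035 = 231.5 ft³/s
Panel 3-4: Δb = 19.1 ft, d̄ = (4.39+0.00)/2 = 2.195, v̄ = (3.91+0.00)/2 = 1.955 → q = 19.1×2.195×1.955 = 81.96 ft³/s
Q = Σ q = 388.5 ft³/s

388 ft³/s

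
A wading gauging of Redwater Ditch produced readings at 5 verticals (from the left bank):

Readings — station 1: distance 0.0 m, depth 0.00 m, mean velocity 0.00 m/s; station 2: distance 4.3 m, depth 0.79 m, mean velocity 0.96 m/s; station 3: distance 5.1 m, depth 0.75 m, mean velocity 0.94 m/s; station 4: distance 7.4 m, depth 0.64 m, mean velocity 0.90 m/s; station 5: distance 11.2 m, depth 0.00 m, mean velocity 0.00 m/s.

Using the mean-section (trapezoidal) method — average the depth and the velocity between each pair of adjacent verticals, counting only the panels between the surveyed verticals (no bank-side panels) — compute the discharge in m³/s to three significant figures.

Panel 1-2: Δb = 4.3 m, d̄ = (0.00+0.79)/2 = 0.395, v̄ = (0.00+0.96)/2 = 0.48 → q = 4.3×0.395×0.48 = 0.8153 m³/s
Panel 2-3: Δb = 0.8 m, d̄ = (0.79+0.75)/2 = 0.77, v̄ = (0.96+0.94)/2 = 0.95 → q = 0.8×0.77×0.95 = 0.5852 m³/s
Panel 3-4: Δb = 2.3 m, d̄ = (0.75+0.64)/2 = 0.695, v̄ = (0.94+0.90)/2 = 0.92 → q = 2.3×0.695×0.92 = 1.471 m³/s
Panel 4-5: Δb = 3.8 m, d̄ = (0.64+0.00)/2 = 0.32, v̄ = (0.90+0.00)/2 = 0.45 → q = 3.8×0.32×0.45 = 0.5472 m³/s
Q = Σ q = 3.418 m³/s

3.42 m³/s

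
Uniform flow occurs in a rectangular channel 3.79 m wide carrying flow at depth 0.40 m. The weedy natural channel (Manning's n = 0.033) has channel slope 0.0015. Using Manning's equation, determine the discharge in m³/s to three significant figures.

A = b·y = 3.79 × 0.40 = 1.516 m²
P = b + 2y = 3.79 + 2×0.40 = 4.590 m
R = A/P = 1.516/4.590 = 0.3303 m
Q = (1/n)·A·R^(2/3)·S^(1/2) = (1/0.033) × 1.516 × 0.3303^(2/3) × 0.0015^(1/2) = 0.8501 m³/s

0.850 m³/s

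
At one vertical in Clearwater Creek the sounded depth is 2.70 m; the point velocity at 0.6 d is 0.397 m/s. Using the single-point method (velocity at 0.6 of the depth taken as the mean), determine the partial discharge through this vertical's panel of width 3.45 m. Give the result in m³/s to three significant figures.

v̄ = v₀.₆ = 0.397 m/s
q = v̄ × d × w = 0.3970 × 2.70 × 3.45 = 3.698 m³/s

3.70 m³/s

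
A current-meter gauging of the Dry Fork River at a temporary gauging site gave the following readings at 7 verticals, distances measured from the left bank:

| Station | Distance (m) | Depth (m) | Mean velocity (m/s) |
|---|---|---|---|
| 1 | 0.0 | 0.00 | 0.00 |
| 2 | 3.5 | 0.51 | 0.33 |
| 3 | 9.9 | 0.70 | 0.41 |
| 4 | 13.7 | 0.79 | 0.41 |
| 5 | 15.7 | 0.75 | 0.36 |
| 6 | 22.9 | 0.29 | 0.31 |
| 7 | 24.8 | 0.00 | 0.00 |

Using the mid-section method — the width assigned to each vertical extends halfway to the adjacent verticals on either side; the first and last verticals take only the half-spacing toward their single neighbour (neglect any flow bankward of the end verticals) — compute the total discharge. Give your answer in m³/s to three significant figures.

w_2 = (9.9 − 0.0)/2 = 4.95 m; q_2 = 0.33 × 0.51 × 4.95 = 0.8331 m³/s
w_3 = (13.7 − 3.5)/2 = 5.1 m; q_3 = 0.41 × 0.70 × 5.1 = 1.464 m³/s
w_4 = (15.7 − 9.9)/2 = 2.9 m; q_4 = 0.41 × 0.79 × 2.9 = 0.9393 m³/s
w_5 = (22.9 − 13.7)/2 = 4.6 m; q_5 = 0.36 × 0.75 × 4.6 = 1.242 m³/s
w_6 = (24.8 − 15.7)/2 = 4.55 m; q_6 = 0.31 × 0.29 × 4.55 = 0.4090 m³/s
Stations 1, 7 contribute zero (depth or velocity is 0).
Q = Σ qᵢ = 4.887 m³/s

4.89 m³/s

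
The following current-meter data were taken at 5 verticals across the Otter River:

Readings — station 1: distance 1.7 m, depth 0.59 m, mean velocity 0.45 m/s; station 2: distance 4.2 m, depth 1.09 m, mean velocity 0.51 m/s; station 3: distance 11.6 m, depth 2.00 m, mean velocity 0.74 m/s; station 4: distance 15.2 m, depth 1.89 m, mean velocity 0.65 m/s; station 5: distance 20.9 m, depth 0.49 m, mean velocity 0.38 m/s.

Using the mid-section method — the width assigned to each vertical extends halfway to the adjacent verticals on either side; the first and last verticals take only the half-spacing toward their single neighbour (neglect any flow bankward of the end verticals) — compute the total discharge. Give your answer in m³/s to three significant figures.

17.5 m³/s

w_1 = (4.2 − 1.7)/2 = 1.25 m; q_1 = 0.45 × 0.59 × 1.25 = 0.3319 m³/s
w_2 = (11.6 − 1.7)/2 = 4.95 m; q_2 = 0.51 × 1.09 × 4.95 = 2.752 m³/s
w_3 = (15.2 − 4.2)/2 = 5.5 m; q_3 = 0.74 × 2.00 × 5.5 = 8.140 m³/s
w_4 = (20.9 − 11.6)/2 = 4.65 m; q_4 = 0.65 × 1.89 × 4.65 = 5.713 m³/s
w_5 = (20.9 − 15.2)/2 = 2.85 m; q_5 = 0.38 × 0.49 × 2.85 = 0.5307 m³/s
Q = Σ qᵢ = 17.47 m³/s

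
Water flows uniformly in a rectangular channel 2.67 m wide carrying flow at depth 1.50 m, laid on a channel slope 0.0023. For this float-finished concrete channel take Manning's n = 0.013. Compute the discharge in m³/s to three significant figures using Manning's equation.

11.7 m³/s

A = b·y = 2.67 × 1.50 = 4.005 m²
P = b + 2y = 2.67 + 2×1.50 = 5.670 m
R = A/P = 4.005/5.670 = 0.7063 m
Q = (1/n)·A·R^(2/3)·S^(1/2) = (1/0.013) × 4.005 × 0.7063^(2/3) × 0.0023^(1/2) = 11.72 m³/s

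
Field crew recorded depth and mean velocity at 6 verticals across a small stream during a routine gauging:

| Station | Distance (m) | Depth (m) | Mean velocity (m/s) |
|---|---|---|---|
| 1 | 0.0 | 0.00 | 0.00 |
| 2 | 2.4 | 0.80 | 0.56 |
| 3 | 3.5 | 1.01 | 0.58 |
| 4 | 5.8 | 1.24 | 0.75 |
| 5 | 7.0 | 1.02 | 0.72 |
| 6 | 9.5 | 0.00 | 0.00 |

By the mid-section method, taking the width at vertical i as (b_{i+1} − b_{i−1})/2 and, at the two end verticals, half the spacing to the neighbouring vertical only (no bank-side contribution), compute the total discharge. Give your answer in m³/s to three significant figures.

w_2 = (3.5 − 0.0)/2 = 1.75 m; q_2 = 0.56 × 0.80 × 1.75 = 0.7840 m³/s
w_3 = (5.8 − 2.4)/2 = 1.7 m; q_3 = 0.58 × 1.01 × 1.7 = 0.9959 m³/s
w_4 = (7.0 − 3.5)/2 = 1.75 m; q_4 = 0.75 × 1.24 × 1.75 = 1.628 m³/s
w_5 = (9.5 − 5.8)/2 = 1.85 m; q_5 = 0.72 × 1.02 × 1.85 = 1.359 m³/s
Stations 1, 6 contribute zero (depth or velocity is 0).
Q = Σ qᵢ = 4.766 m³/s

4.77 m³/s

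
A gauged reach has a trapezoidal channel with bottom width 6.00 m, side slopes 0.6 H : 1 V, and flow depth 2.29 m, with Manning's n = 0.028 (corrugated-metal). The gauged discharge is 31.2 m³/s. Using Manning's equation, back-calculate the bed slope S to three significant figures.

0.00157

A = (b + z·y)·y = (6.00 + 0.6×2.29)×2.29 = 16.89 m²
P = b + 2y√(1+z²) = 6.00 + 2×2.29×√(1+0.6²) = 11.34 m
R = A/P = 16.89/11.34 = 1.489 m
S = (Q·n / (1·A·R^(2/3)))² = (31.2×0.028 / (1×16.89×1.304))² = 0.001574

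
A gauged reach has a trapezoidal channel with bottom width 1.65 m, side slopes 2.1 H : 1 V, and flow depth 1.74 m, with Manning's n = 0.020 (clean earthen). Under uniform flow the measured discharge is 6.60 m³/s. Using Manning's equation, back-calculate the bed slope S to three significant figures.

0.000220

A = (b + z·y)·y = (1.65 + 2.1×1.74)×1.74 = 9.229 m²
P = b + 2y√(1+z²) = 1.65 + 2×1.74×√(1+2.1²) = 9.744 m
R = A/P = 9.229/9.744 = 0.9471 m
S = (Q·n / (1·A·R^(2/3)))² = (6.60×0.020 / (1×9.229×0.9644))² = 0.0002199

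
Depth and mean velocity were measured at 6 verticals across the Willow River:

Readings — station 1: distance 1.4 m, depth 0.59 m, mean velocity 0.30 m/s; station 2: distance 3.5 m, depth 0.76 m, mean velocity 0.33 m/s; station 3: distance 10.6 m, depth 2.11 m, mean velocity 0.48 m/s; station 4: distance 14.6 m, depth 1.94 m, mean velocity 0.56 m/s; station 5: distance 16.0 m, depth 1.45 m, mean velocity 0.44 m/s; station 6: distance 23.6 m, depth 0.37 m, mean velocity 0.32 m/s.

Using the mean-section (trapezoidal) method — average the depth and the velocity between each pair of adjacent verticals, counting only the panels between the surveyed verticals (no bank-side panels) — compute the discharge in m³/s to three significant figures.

Panel 1-2: Δb = 2.1 m, d̄ = (0.59+0.76)/2 = 0.675, v̄ = (0.30+0.33)/2 = 0.315 → q = 2.1×0.675×0.315 = 0.4465 m³/s
Panel 2-3: Δb = 7.1 m, d̄ = (0.76+2.11)/2 = 1.435, v̄ = (0.33+0.48)/2 = 0.405 → q = 7.1×1.435×0.405 = 4.126 m³/s
Panel 3-4: Δb = 4 m, d̄ = (2.11+1.94)/2 = 2.025, v̄ = (0.48+0.56)/2 = 0.52 → q = 4×2.025×0.52 = 4.212 m³/s
Panel 4-5: Δb = 1.4 m, d̄ = (1.94+1.45)/2 = 1.695, v̄ = (0.56+0.44)/2 = 0.5 → q = 1.4×1.695×0.5 = 1.187 m³/s
Panel 5-6: Δb = 7.6 m, d̄ = (1.45+0.37)/2 = 0.91, v̄ = (0.44+0.32)/2 = 0.38 → q = 7.6×0.91×0.38 = 2.628 m³/s
Q = Σ q = 12.60 m³/s

12.6 m³/s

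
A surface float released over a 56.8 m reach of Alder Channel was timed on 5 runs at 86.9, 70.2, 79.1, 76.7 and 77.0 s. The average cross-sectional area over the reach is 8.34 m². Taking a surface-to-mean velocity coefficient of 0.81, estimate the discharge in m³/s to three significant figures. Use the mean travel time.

4.92 m³/s

t̄ = (86.9 + 70.2 + 79.1 + 76.7 + 77.0) / 5 = 77.98 s
v_surface = L / t̄ = 56.8 / 77.98 = 0.7284 m/s
v_mean = 0.81 × 0.7284 = 0.5900 m/s
Q = A × v_mean = 8.34 × 0.5900 = 4.921 m³/s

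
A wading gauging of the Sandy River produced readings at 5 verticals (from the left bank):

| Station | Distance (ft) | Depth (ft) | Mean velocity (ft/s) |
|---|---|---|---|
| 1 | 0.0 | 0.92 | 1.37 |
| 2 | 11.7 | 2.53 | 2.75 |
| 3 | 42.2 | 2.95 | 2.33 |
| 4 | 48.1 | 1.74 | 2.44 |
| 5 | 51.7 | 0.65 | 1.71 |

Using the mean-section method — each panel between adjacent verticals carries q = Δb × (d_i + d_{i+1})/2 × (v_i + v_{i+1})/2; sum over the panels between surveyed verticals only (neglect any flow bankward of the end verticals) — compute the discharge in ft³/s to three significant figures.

Panel 1-2: Δb = 11.7 ft, d̄ = (0.92+2.53)/2 = 1.725, v̄ = (1.37+2.75)/2 = 2.06 → q = 11.7×1.725×2.06 = 41.58 ft³/s
Panel 2-3: Δb = 30.5 ft, d̄ = (2.53+2.95)/2 = 2.74, v̄ = (2.75+2.33)/2 = 2.54 → q = 30.5×2.74×2.54 = 212.3 ft³/s
Panel 3-4: Δb = 5.9 ft, d̄ = (2.95+1.74)/2 = 2.345, v̄ = (2.33+2.44)/2 = 2.385 → q = 5.9×2.345×2.385 = 33.00 ft³/s
Panel 4-5: Δb = 3.6 ft, d̄ = (1.74+0.65)/2 = 1.195, v̄ = (2.44+1.71)/2 = 2.075 → q = 3.6×1.195×2.075 = 8.927 ft³/s
Q = Σ q = 295.8 ft³/s

296 ft³/s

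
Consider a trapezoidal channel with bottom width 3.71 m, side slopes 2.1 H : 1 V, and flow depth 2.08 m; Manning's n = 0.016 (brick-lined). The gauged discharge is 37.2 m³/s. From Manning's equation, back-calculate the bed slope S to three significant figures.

0.000927

A = (b + z·y)·y = (3.71 + 2.1×2.08)×2.08 = 16.80 m²
P = b + 2y√(1+z²) = 3.71 + 2×2.08×√(1+2.1²) = 13.39 m
R = A/P = 16.80/13.39 = 1.255 m
S = (Q·n / (1·A·R^(2/3)))² = (37.2×0.016 / (1×16.80×1.164))² = 0.0009268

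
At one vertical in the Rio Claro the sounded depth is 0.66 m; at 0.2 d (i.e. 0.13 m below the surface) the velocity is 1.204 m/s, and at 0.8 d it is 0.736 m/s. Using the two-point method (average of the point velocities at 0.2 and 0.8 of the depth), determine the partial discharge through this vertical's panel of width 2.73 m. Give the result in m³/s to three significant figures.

1.75 m³/s

v̄ = (1.204 + 0.736) / 2 = 0.9700 m/s
q = v̄ × d × w = 0.9700 × 0.66 × 2.73 = 1.748 m³/s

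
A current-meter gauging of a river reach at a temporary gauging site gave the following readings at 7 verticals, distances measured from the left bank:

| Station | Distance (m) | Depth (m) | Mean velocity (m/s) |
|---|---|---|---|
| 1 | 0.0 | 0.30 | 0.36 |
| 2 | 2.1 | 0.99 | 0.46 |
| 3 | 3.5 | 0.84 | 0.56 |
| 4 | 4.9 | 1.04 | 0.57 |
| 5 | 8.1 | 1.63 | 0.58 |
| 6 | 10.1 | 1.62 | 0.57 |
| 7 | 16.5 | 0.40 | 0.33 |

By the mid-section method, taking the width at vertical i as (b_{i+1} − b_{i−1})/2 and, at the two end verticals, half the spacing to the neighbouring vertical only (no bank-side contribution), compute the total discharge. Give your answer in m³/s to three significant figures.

w_1 = (2.1 − 0.0)/2 = 1.05 m; q_1 = 0.36 × 0.30 × 1.05 = 0.1134 m³/s
w_2 = (3.5 − 0.0)/2 = 1.75 m; q_2 = 0.46 × 0.99 × 1.75 = 0.7970 m³/s
w_3 = (4.9 − 2.1)/2 = 1.4 m; q_3 = 0.56 × 0.84 × 1.4 = 0.6586 m³/s
w_4 = (8.1 − 3.5)/2 = 2.3 m; q_4 = 0.57 × 1.04 × 2.3 = 1.363 m³/s
w_5 = (10.1 − 4.9)/2 = 2.6 m; q_5 = 0.58 × 1.63 × 2.6 = 2.458 m³/s
w_6 = (16.5 − 8.1)/2 = 4.2 m; q_6 = 0.57 × 1.62 × 4.2 = 3.878 m³/s
w_7 = (16.5 − 10.1)/2 = 3.2 m; q_7 = 0.33 × 0.40 × 3.2 = 0.4224 m³/s
Q = Σ qᵢ = 9.691 m³/s

9.69 m³/s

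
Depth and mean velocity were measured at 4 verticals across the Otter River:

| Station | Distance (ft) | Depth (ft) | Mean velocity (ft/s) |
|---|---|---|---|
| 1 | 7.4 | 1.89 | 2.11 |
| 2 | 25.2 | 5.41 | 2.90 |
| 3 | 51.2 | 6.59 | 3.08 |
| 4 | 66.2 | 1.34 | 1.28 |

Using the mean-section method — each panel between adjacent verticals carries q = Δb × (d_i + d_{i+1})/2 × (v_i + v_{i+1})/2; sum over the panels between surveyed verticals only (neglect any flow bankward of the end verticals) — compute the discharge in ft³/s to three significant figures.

Panel 1-2: Δb = 17.8 ft, d̄ = (1.89+5.41)/2 = 3.65, v̄ = (2.11+2.90)/2 = 2.505 → q = 17.8×3.65×2.505 = 162.7 ft³/s
Panel 2-3: Δb = 26 ft, d̄ = (5.41+6.59)/2 = 6, v̄ = (2.90+3.08)/2 = 2.99 → q = 26×6×2.99 = 466.4 ft³/s
Panel 3-4: Δb = 15 ft, d̄ = (6.59+1.34)/2 = 3.965, v̄ = (3.08+1.28)/2 = 2.18 → q = 15×3.965×2.18 = 129.7 ft³/s
Q = Σ q = 758.8 ft³/s

759 ft³/s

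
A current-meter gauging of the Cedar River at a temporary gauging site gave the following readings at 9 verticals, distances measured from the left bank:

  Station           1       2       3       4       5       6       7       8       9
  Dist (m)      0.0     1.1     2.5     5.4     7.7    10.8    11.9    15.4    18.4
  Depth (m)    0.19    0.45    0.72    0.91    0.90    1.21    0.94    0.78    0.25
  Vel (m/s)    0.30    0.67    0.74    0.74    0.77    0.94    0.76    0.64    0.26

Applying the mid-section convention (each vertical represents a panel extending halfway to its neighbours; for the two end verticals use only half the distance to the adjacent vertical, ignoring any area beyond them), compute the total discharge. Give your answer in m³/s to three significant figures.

10.9 m³/s

w_1 = (1.1 − 0.0)/2 = 0.55 m; q_1 = 0.30 × 0.19 × 0.55 = 0.03135 m³/s
w_2 = (2.5 − 0.0)/2 = 1.25 m; q_2 = 0.67 × 0.45 × 1.25 = 0.3769 m³/s
w_3 = (5.4 − 1.1)/2 = 2.15 m; q_3 = 0.74 × 0.72 × 2.15 = 1.146 m³/s
w_4 = (7.7 − 2.5)/2 = 2.6 m; q_4 = 0.74 × 0.91 × 2.6 = 1.751 m³/s
w_5 = (10.8 − 5.4)/2 = 2.7 m; q_5 = 0.77 × 0.90 × 2.7 = 1.871 m³/s
w_6 = (11.9 − 7.7)/2 = 2.1 m; q_6 = 0.94 × 1.21 × 2.1 = 2.389 m³/s
w_7 = (15.4 − 10.8)/2 = 2.3 m; q_7 = 0.76 × 0.94 × 2.3 = 1.643 m³/s
w_8 = (18.4 − 11.9)/2 = 3.25 m; q_8 = 0.64 × 0.78 × 3.25 = 1.622 m³/s
w_9 = (18.4 − 15.4)/2 = 1.5 m; q_9 = 0.26 × 0.25 × 1.5 = 0.09750 m³/s
Q = Σ qᵢ = 10.93 m³/s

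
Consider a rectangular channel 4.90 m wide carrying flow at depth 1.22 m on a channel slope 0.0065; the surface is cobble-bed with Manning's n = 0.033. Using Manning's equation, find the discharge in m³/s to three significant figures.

12.7 m³/s

A = b·y = 4.90 × 1.22 = 5.978 m²
P = b + 2y = 4.90 + 2×1.22 = 7.340 m
R = A/P = 5.978/7.340 = 0.8144 m
Q = (1/n)·A·R^(2/3)·S^(1/2) = (1/0.033) × 5.978 × 0.8144^(2/3) × 0.0065^(1/2) = 12.74 m³/s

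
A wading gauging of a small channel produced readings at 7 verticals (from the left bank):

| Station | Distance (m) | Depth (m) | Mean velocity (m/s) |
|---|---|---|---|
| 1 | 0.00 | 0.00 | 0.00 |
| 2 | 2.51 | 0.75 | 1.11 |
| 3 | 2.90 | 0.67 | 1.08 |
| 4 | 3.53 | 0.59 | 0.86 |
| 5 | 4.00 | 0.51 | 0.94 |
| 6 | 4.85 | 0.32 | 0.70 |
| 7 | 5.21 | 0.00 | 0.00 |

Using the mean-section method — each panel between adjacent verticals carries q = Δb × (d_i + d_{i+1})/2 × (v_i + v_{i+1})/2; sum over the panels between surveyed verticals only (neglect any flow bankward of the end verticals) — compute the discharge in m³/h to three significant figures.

Panel 1-2: Δb = 2.51 m, d̄ = (0.00+0.75)/2 = 0.375, v̄ = (0.00+1.11)/2 = 0.555 → q = 2.51×0.375×0.555 = 0.5224 m³/s
Panel 2-3: Δb = 0.39 m, d̄ = (0.75+0.67)/2 = 0.71, v̄ = (1.11+1.08)/2 = 1.095 → q = 0.39×0.71×1.095 = 0.3032 m³/s
Panel 3-4: Δb = 0.63 m, d̄ = (0.67+0.59)/2 = 0.63, v̄ = (1.08+0.86)/2 = 0.97 → q = 0.63×0.63×0.97 = 0.3850 m³/s
Panel 4-5: Δb = 0.47 m, d̄ = (0.59+0.51)/2 = 0.55, v̄ = (0.86+0.94)/2 = 0.9 → q = 0.47×0.55×0.9 = 0.2327 m³/s
Panel 5-6: Δb = 0.85 m, d̄ = (0.51+0.32)/2 = 0.415, v̄ = (0.94+0.70)/2 = 0.82 → q = 0.85×0.415×0.82 = 0.2893 m³/s
Panel 6-7: Δb = 0.36 m, d̄ = (0.32+0.00)/2 = 0.16, v̄ = (0.70+0.00)/2 = 0.35 → q = 0.36×0.16×0.35 = 0.02016 m³/s
Q = Σ q = 1.753 m³/s
= 1.753 × 3600 = 6310 m³/h

6310 m³/h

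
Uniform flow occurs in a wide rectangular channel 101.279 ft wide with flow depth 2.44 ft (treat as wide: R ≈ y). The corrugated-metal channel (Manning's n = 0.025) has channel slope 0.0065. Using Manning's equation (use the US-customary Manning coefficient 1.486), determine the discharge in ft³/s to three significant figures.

A = b·y = 101.279 × 2.44 = 247.1 ft²
Wide channel: R ≈ y = 2.44 ft
Q = (1.486/n)·A·R^(2/3)·S^(1/2) = (1.486/0.025) × 247.1 × 2.440^(2/3) × 0.0065^(1/2) = 2146 ft³/s

2150 ft³/s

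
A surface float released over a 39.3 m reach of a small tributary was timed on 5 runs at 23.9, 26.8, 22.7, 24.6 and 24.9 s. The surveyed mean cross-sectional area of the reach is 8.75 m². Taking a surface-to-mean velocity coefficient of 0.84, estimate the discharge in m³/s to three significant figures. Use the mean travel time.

11.8 m³/s

t̄ = (23.9 + 26.8 + 22.7 + 24.6 + 24.9) / 5 = 24.58 s
v_surface = L / t̄ = 39.3 / 24.58 = 1.599 m/s
v_mean = 0.84 × 1.599 = 1.343 m/s
Q = A × v_mean = 8.75 × 1.343 = 11.75 m³/s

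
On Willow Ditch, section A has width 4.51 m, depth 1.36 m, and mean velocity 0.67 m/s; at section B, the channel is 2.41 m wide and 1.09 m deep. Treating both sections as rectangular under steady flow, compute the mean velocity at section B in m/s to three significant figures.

Q = A₁V₁ = (4.51×1.36) × 0.67 = 4.110 m³/s
A₂ = 2.41 × 1.09 = 2.627 m²
V₂ = Q/A₂ = 4.110/2.627 = 1.564 m/s

1.56 m/s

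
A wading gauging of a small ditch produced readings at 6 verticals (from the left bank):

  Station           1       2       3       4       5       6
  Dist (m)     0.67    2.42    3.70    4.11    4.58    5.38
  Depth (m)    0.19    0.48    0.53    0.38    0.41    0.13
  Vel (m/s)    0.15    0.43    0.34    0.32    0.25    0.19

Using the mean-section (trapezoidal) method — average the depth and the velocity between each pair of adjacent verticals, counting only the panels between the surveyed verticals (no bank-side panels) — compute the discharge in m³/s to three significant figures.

Panel 1-2: Δb = 1.75 m, d̄ = (0.19+0.48)/2 = 0.335, v̄ = (0.15+0.43)/2 = 0.29 → q = 1.75×0.335×0.29 = 0.1700 m³/s
Panel 2-3: Δb = 1.28 m, d̄ = (0.48+0.53)/2 = 0.505, v̄ = (0.43+0.34)/2 = 0.385 → q = 1.28×0.505×0.385 = 0.2489 m³/s
Panel 3-4: Δb = 0.41 m, d̄ = (0.53+0.38)/2 = 0.455, v̄ = (0.34+0.32)/2 = 0.33 → q = 0.41×0.455×0.33 = 0.06156 m³/s
Panel 4-5: Δb = 0.47 m, d̄ = (0.38+0.41)/2 = 0.395, v̄ = (0.32+0.25)/2 = 0.285 → q = 0.47×0.395×0.285 = 0.05291 m³/s
Panel 5-6: Δb = 0.8 m, d̄ = (0.41+0.13)/2 = 0.27, v̄ = (0.25+0.19)/2 = 0.22 → q = 0.8×0.27×0.22 = 0.04752 m³/s
Q = Σ q = 0.5809 m³/s

0.581 m³/s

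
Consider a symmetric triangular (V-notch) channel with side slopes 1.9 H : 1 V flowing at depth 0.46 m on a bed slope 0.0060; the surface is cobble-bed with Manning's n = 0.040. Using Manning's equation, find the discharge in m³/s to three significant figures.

A = z·y² = 1.9×0.46² = 0.4020 m²
P = 2y√(1+z²) = 2×0.46×√(1+1.9²) = 1.975 m
R = A/P = 0.4020/1.975 = 0.2035 m
Q = (1/n)·A·R^(2/3)·S^(1/2) = (1/0.040) × 0.4020 × 0.2035^(2/3) × 0.0060^(1/2) = 0.2694 m³/s

0.269 m³/s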